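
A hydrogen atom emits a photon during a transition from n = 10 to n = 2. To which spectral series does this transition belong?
Balmer series

The spectral series in hydrogen are named based on the final (lower) energy level:
- Lyman series: n_final = 1 (ultraviolet)
- Balmer series: n_final = 2 (visible/near-UV)
- Paschen series: n_final = 3 (infrared)
- Brackett series: n_final = 4 (infrared)
- Pfund series: n_final = 5 (far infrared)

Since this transition ends at n = 2, it belongs to the Balmer series.

For reference, this 10 → 2 line has photon energy
ΔE = 13.6057 eV × (1/2² - 1/10²) = 3.26536800 eV,
corresponding to wavelength λ = hc/ΔE = 1239.84 eV·nm / 3.26536800 eV = 379.6938 nm in the visible/near-UV region.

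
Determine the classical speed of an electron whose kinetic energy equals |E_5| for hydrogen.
4.38e+05 m/s (or 0.15% of c)

The binding energy at n = 5 for hydrogen is:
E_5 = -13.6057/5² = -0.544228 eV
|E_5| = 0.544228 eV

Convert to Joules:
KE = 0.544228 eV × (1.602177 × 10⁻¹⁹ J/eV) = 8.7195e-20 J

Using KE = ½mv²:
v = √(2·KE/m_e)
v = √(2 × 8.7195e-20 J / 9.10938 × 10⁻³¹ kg)
v = 4.38e+05 m/s

This is approximately 0.15% the speed of light.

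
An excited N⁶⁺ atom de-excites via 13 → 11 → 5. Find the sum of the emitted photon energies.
22.7223 eV

The energy levels of N⁶⁺ are E_n = -13.6057 × 7² / n² eV.

First transition (13 → 11):
ΔE₁ = |E_11 - E_13|
ΔE₁ = |-5.5097462810 - (-3.9448479290)| = 1.5648984 eV

Second transition (11 → 5):
ΔE₂ = |E_5 - E_11|
ΔE₂ = |-26.6671720000 - (-5.5097462810)| = 21.1574257 eV

Total energy released:
E_total = ΔE₁ + ΔE₂ = 1.5648984 + 21.1574257 = 22.7223 eV

Note: This equals the direct transition 13 → 5: 22.7223 eV ✓
Energy is conserved regardless of the path taken.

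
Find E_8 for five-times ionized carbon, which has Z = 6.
-7.653 eV

For hydrogen-like ions, the energy levels scale with Z²:
E_n = -13.6057 Z² / n² eV

For C⁵⁺ (Z = 6) at n = 8:
E_8 = -13.6057 × 6² / 8²
E_8 = -13.6057 × 36 / 64
E_8 = -489.8052 / 64
E_8 = -7.653 eV

The energy is 36 times more negative than hydrogen at the same n due to the stronger nuclear charge.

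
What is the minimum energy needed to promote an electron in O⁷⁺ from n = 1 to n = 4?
816.342000 eV

The energy levels of a hydrogen-like atom are E_n = -13.6057 Z² eV / n².

Energy at n = 1: E_1 = -13.6057 × 8² / 1² = -870.764800000 eV
Energy at n = 4: E_4 = -13.6057 × 8² / 4² = -54.422800000 eV

The excitation energy is the difference:
ΔE = E_4 - E_1
ΔE = -54.422800000 - (-870.764800000)
ΔE = 816.342000 eV

Since this is positive, energy must be absorbed (photon absorption).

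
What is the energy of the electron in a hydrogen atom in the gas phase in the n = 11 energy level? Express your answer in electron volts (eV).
-0.112444 eV

The energy levels of a hydrogen-like atom are given by:
E_n = -13.6057 eV / n²

For n = 11:
E_11 = -13.6057 eV / 11²
E_11 = -13.6057 eV / 121
E_11 = -0.112444 eV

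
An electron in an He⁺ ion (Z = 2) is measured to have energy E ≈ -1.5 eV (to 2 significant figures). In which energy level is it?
n = 6

The exact energy levels follow E_n = -13.6057 Z² / n² eV with Z = 2.

The measured value (-1.5 eV) is reported to only 2 significant figures, so we must test candidate n values and see which one matches to that precision.

Candidate energies:
  n = 4:  E = -13.6057 × 2² / 4² = -3.401425 eV
  n = 5:  E = -13.6057 × 2² / 5² = -2.176912 eV
  n = 6:  E = -13.6057 × 2² / 6² = -1.511744 eV  ← matches
  n = 7:  E = -13.6057 × 2² / 7² = -1.110669 eV
  n = 8:  E = -13.6057 × 2² / 8² = -0.850356 eV

Checking against the measurement of -1.5 eV (2 sig figs), only n = 6 agrees:
E_6 = -1.511744 eV, which rounds to -1.5 eV ✓

Therefore n = 6.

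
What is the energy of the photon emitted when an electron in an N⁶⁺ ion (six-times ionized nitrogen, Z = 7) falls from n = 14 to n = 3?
70.67405 eV

The energy levels are E_n = -13.6057 Z² eV / n².

Energy at n = 14: E_14 = -13.6057 × 7² / 14² = -3.40142500 eV
Energy at n = 3: E_3 = -13.6057 × 7² / 3² = -74.07547778 eV

For emission (electron falling to lower state), the photon energy is:
E_photon = E_14 - E_3 = |-3.40142500 - (-74.07547778)|
E_photon = 70.67405 eV

This energy is carried away by the emitted photon.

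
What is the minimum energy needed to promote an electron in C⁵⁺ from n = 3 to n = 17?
52.7280 eV

The energy levels of a hydrogen-like atom are E_n = -13.6057 Z² eV / n².

Energy at n = 3: E_3 = -13.6057 × 6² / 3² = -54.4228000 eV
Energy at n = 17: E_17 = -13.6057 × 6² / 17² = -1.6948277 eV

The excitation energy is the difference:
ΔE = E_17 - E_3
ΔE = -1.6948277 - (-54.4228000)
ΔE = 52.7280 eV

Since this is positive, energy must be absorbed (photon absorption).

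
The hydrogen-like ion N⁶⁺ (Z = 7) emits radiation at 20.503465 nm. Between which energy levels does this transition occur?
n = 7 → n = 3

First, find the photon energy from the wavelength (hc = 1239.84 eV·nm):
E = hc/λ = 1239.84 eV·nm / 20.503465 nm = 60.469779 eV

The energy levels of N⁶⁺ satisfy E_n = -13.6057 × 7² / n² eV, so an emission n_i → n_f releases
ΔE = 13.6057 × 7² × (1/n_f² − 1/n_i²) eV.

Setting ΔE equal to the photon energy:
1/n_f² − 1/n_i² = 60.469779 / (13.6057 × 7²) = 0.090702950

Since 1/n_i² must be positive, we need 1/n_f² > 0.090702950, i.e. n_f ≤ 3. For each allowed n_f, solve n_i = (1/n_f² − 0.090702950)^(−1/2) and check whether it is a whole number:
  n_f = 1: 1/n_i² = 1.000000000 − 0.090702950 = 0.909297050 → n_i = 1.049  (not an integer) ✗
  n_f = 2: 1/n_i² = 0.250000000 − 0.090702950 = 0.159297050 → n_i = 2.506  (not an integer) ✗
  n_f = 3: 1/n_i² = 0.111111111 − 0.090702950 = 0.020408161 → n_i = 7.000  → integer, n_i = 7 ✓

Only n_f = 3 gives an integer upper level, n_i = 7.

The transition is from n = 7 to n = 3 (emission).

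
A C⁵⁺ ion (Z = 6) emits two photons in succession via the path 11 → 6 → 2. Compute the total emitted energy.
118.40332 eV

The energy levels of C⁵⁺ are E_n = -13.6057 × 6² / n² eV.

First transition (11 → 6):
ΔE₁ = |E_6 - E_11|
ΔE₁ = |-13.60570000000 - (-4.04797685950)| = 9.55772314 eV

Second transition (6 → 2):
ΔE₂ = |E_2 - E_6|
ΔE₂ = |-122.45130000000 - (-13.60570000000)| = 108.84560000 eV

Total energy released:
E_total = ΔE₁ + ΔE₂ = 9.55772314 + 108.84560000 = 118.40332 eV

Note: This equals the direct transition 11 → 2: 118.40332 eV ✓
Energy is conserved regardless of the path taken.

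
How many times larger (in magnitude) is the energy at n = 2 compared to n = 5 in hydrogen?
6.2500

Using E_n = -13.6057 Z² / n² eV with Z = 1:

E_2 = -13.6057 / 2² = -13.6057 / 4 = -3.4014250000 eV
E_5 = -13.6057 / 5² = -13.6057 / 25 = -0.5442280000 eV

The ratio is:
E_2/E_5 = (-3.4014250000) / (-0.5442280000)
E_2/E_5 = (-13.6057/4) / (-13.6057/25)
E_2/E_5 = 25/4
E_2/E_5 = 6.2500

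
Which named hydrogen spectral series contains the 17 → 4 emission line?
Brackett series

The spectral series in hydrogen are named based on the final (lower) energy level:
- Lyman series: n_final = 1 (ultraviolet)
- Balmer series: n_final = 2 (visible/near-UV)
- Paschen series: n_final = 3 (infrared)
- Brackett series: n_final = 4 (infrared)
- Pfund series: n_final = 5 (far infrared)

Since this transition ends at n = 4, it belongs to the Brackett series.

For reference, this 17 → 4 line has photon energy
ΔE = 13.6057 eV × (1/4² - 1/17²) = 0.80327770 eV,
corresponding to wavelength λ = hc/ΔE = 1239.84 eV·nm / 0.80327770 eV = 1543.48 nm in the infrared region.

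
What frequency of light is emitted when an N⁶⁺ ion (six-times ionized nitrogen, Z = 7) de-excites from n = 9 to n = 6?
2.4877e+15 Hz

First, find the transition energy:
E_9 = -13.6057 × 7² / 9² = -8.230609 eV
E_6 = -13.6057 × 7² / 6² = -18.518869 eV
|ΔE| = |E_6 - E_9| = 10.288260 eV

Convert to Joules: E = 10.288260 eV × (1.602177 × 10⁻¹⁹ J/eV) = 1.648361e-18 J

Using E = hf:
f = E/h = 1.648361e-18 J / (6.62607 × 10⁻³⁴ J·s)
f = 2.4877e+15 Hz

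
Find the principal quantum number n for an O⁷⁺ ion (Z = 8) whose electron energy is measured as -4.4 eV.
n = 14

The exact energy levels follow E_n = -13.6057 Z² / n² eV with Z = 8.

The measured value (-4.4 eV) is reported to only 2 significant figures, so we must test candidate n values and see which one matches to that precision.

Candidate energies:
  n = 12:  E = -13.6057 × 8² / 12² = -6.04698 eV
  n = 13:  E = -13.6057 × 8² / 13² = -5.15245 eV
  n = 14:  E = -13.6057 × 8² / 14² = -4.44268 eV  ← matches
  n = 15:  E = -13.6057 × 8² / 15² = -3.87007 eV
  n = 16:  E = -13.6057 × 8² / 16² = -3.40143 eV

Checking against the measurement of -4.4 eV (2 sig figs), only n = 14 agrees:
E_14 = -4.44268 eV, which rounds to -4.4 eV ✓

Therefore n = 14.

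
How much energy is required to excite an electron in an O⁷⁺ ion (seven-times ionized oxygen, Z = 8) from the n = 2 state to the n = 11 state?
210.495 eV

The energy levels of a hydrogen-like atom are E_n = -13.6057 Z² eV / n².

Energy at n = 2: E_2 = -13.6057 × 8² / 2² = -217.691200 eV
Energy at n = 11: E_11 = -13.6057 × 8² / 11² = -7.196403 eV

The excitation energy is the difference:
ΔE = E_11 - E_2
ΔE = -7.196403 - (-217.691200)
ΔE = 210.495 eV

Since this is positive, energy must be absorbed (photon absorption).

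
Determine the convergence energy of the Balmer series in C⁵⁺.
122.4513 eV

The series limit corresponds to the transition from n = ∞ to n = 2.
This is the highest energy (shortest wavelength) transition in the Balmer series.

E_∞ = 0 eV
E_2 = -13.6057 × 6² / 2² = -122.4513 eV

Energy at series limit:
ΔE = E_∞ - E_2 = 0 - (-122.4513) = 122.4513 eV

This energy equals the ionization energy from the n = 2 state of C⁵⁺.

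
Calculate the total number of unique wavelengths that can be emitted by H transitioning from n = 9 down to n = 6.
6

The electron can occupy levels n = 6, 7, ..., 9 during de-excitation — that is m = 9 - 6 + 1 = 4 distinct levels.

The number of distinct spectral lines equals the number of ways to choose 2 of these m levels (each pair gives one possible emission transition):

Number of lines = m(m-1)/2 = 4×3/2 = 6

These correspond to all possible transitions between the 4 levels:
9 → 8, 9 → 7, 9 → 6, 8 → 7, 8 → 6, 7 → 6

Each transition produces a photon with a unique energy (and thus wavelength). This count does not depend on Z.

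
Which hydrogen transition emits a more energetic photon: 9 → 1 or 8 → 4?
9 → 1

Calculate the energy for each transition:

Transition 9 → 1:
ΔE₁ = |E_1 - E_9| = |-13.6057/1² - (-13.6057/9²)|
ΔE₁ = |-13.605700000000 - (-0.167971604938)| = 13.437728395 eV

Transition 8 → 4:
ΔE₂ = |E_4 - E_8| = |-13.6057/4² - (-13.6057/8²)|
ΔE₂ = |-0.850356250000 - (-0.212589062500)| = 0.637767188 eV

Since 13.437728395 eV > 0.637767188 eV, the transition 9 → 1 emits the more energetic photon.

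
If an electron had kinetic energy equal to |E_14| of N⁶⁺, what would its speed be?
1.09e+06 m/s (or 0.36487% of c)

The binding energy at n = 14 for N⁶⁺ is:
E_14 = -13.6057 × 7²/14² = -3.4014250 eV
|E_14| = 3.4014250 eV

Convert to Joules:
KE = 3.4014250 eV × (1.602177 × 10⁻¹⁹ J/eV) = 5.4497e-19 J

Using KE = ½mv²:
v = √(2·KE/m_e)
v = √(2 × 5.4497e-19 J / 9.10938 × 10⁻³¹ kg)
v = 1.09e+06 m/s

This is approximately 0.36487% the speed of light.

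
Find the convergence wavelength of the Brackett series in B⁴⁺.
58.3210 nm

The series limit corresponds to the transition from n = ∞ to n = 4.
This is the highest energy (shortest wavelength) transition in the Brackett series.

E_∞ = 0 eV
E_4 = -13.6057 × 5² / 4² = -21.258906 eV

Energy at series limit:
ΔE = E_∞ - E_4 = 0 - (-21.258906) = 21.258906 eV
λ = hc/E = 1239.84 eV·nm / 21.258906 eV = 58.3210 nm

This energy equals the ionization energy from the n = 4 state of B⁴⁺.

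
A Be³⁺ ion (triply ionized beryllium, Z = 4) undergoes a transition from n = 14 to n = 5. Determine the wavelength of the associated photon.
163.20 nm

First, find the transition energy using E_n = -13.6057 Z² / n² eV:
E_14 = -13.6057 × 4² / 14² = -1.110669 eV
E_5 = -13.6057 × 4² / 5² = -8.707648 eV

Photon energy: |ΔE| = |E_5 - E_14| = 7.596979 eV

Convert to wavelength using E = hc/λ with hc = 1239.84 eV·nm:
λ = hc/E = 1239.84 eV·nm / 7.596979 eV
λ = 163.20 nm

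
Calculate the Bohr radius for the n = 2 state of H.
0.2117 nm (or 2.1167 Å)

The Bohr radius formula is:
r_n = n² a₀ / Z

where a₀ = 0.0529177 nm is the Bohr radius.

For H (Z = 1) at n = 2:
r_2 = 2² × 0.0529177 nm / 1
r_2 = 4 × 0.0529177 nm / 1
r_2 = 0.21167 nm / 1
r_2 = 0.2117 nm

The electron orbits at approximately 0.2117 nm from the nucleus.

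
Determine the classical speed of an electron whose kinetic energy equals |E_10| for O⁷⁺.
1.75e+06 m/s (or 0.583784% of c)

The binding energy at n = 10 for O⁷⁺ is:
E_10 = -13.6057 × 8²/10² = -8.70764800 eV
|E_10| = 8.70764800 eV

Convert to Joules:
KE = 8.70764800 eV × (1.602177 × 10⁻¹⁹ J/eV) = 1.3951e-18 J

Using KE = ½mv²:
v = √(2·KE/m_e)
v = √(2 × 1.3951e-18 J / 9.10938 × 10⁻³¹ kg)
v = 1.75e+06 m/s

This is approximately 0.583784% the speed of light.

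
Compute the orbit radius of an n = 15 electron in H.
11.906487 nm (or 119.064872 Å)

The Bohr radius formula is:
r_n = n² a₀ / Z

where a₀ = 0.052917721 nm is the Bohr radius.

For H (Z = 1) at n = 15:
r_15 = 15² × 0.052917721 nm / 1
r_15 = 225 × 0.052917721 nm / 1
r_15 = 11.9064872 nm / 1
r_15 = 11.906487 nm

The electron orbits at approximately 11.906487 nm from the nucleus.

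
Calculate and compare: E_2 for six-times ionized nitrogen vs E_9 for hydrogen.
N⁶⁺ at n = 2 (E = -166.670 eV)

Using E_n = -13.6057 Z² / n² eV:

N⁶⁺ (Z = 7) at n = 2:
E = -13.6057 × 7² / 2² = -13.6057 × 49 / 4 = -166.669825 eV

H (Z = 1) at n = 9:
E = -13.6057 × 1² / 9² = -13.6057 × 1 / 81 = -0.167972 eV

Since -166.669825 eV < -0.167972 eV,
N⁶⁺ at n = 2 is more tightly bound (requires more energy to ionize).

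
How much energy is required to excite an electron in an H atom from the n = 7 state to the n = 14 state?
0.208251 eV

The energy levels of a hydrogen-like atom are E_n = -13.6057 eV / n².

Energy at n = 7: E_7 = -13.6057 / 7² = -0.277667347 eV
Energy at n = 14: E_14 = -13.6057 / 14² = -0.069416837 eV

The excitation energy is the difference:
ΔE = E_14 - E_7
ΔE = -0.069416837 - (-0.277667347)
ΔE = 0.208251 eV

Since this is positive, energy must be absorbed (photon absorption).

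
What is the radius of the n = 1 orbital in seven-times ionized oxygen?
0.0066 nm (or 0.0662 Å)

The Bohr radius formula is:
r_n = n² a₀ / Z

where a₀ = 0.0529177 nm is the Bohr radius.

For O⁷⁺ (Z = 8) at n = 1:
r_1 = 1² × 0.0529177 nm / 8
r_1 = 1 × 0.0529177 nm / 8
r_1 = 0.05292 nm / 8
r_1 = 0.0066 nm

The electron orbits at approximately 0.0066 nm from the nucleus.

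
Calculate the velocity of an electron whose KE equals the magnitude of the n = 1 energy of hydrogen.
2.188e+06 m/s (or 0.730% of c)

The binding energy at n = 1 for hydrogen is:
E_1 = -13.6057/1² = -13.60570 eV
|E_1| = 13.60570 eV

Convert to Joules:
KE = 13.60570 eV × (1.602177 × 10⁻¹⁹ J/eV) = 2.17987e-18 J

Using KE = ½mv²:
v = √(2·KE/m_e)
v = √(2 × 2.17987e-18 J / 9.10938 × 10⁻³¹ kg)
v = 2.188e+06 m/s

This is approximately 0.730% the speed of light.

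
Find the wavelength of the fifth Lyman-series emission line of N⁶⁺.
1.9129 nm

The lines of a series are numbered from the longest wavelength (smallest ΔE) outward; the fifth line is the transition from n = n_f + 5 to n_f.
The Lyman series has all transitions ending at n_f = 1.

For N⁶⁺ (Z = 7), the fifth line (ε-line) is the jump from n = 6 to n = 1:
E_6 = -13.6057 × 7² / 6² = -18.518869 eV
E_1 = -13.6057 × 7² / 1² = -666.679300 eV
ΔE = E_6 - E_1 = 648.160431 eV

λ = hc/E = 1239.84 eV·nm / 648.160431 eV
λ = 1.9129 nm

This is the ε-line of the Lyman series in N⁶⁺.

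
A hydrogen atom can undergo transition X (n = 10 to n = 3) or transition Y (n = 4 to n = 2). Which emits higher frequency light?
4 → 2

Calculate the energy for each transition:

Transition 10 → 3:
ΔE₁ = |E_3 - E_10| = |-13.6057/3² - (-13.6057/10²)|
ΔE₁ = |-1.5117444444 - (-0.1360570000)| = 1.3756874 eV

Transition 4 → 2:
ΔE₂ = |E_2 - E_4| = |-13.6057/2² - (-13.6057/4²)|
ΔE₂ = |-3.4014250000 - (-0.8503562500)| = 2.5510688 eV

Since 2.5510688 eV > 1.3756874 eV, the transition 4 → 2 emits the more energetic photon.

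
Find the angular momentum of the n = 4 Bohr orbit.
4.21829e-34 J·s (or 4ℏ)

In the Bohr model, angular momentum is quantized:
L = nℏ

where ℏ = h/(2π) = 1.0545718e-34 J·s

For n = 4:
L = 4 × 1.0545718e-34 J·s
L = 4.21829e-34 J·s

This can also be written as L = 4ℏ.
The angular momentum is an integer multiple of the reduced Planck constant.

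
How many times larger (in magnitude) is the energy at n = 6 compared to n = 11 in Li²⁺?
3.3611

Using E_n = -13.6057 Z² / n² eV with Z = 3:

E_6 = -13.6057 × 3² / 6² = -122.4513 / 36 = -3.4014250000 eV
E_11 = -13.6057 × 3² / 11² = -122.4513 / 121 = -1.0119942149 eV

The ratio is:
E_6/E_11 = (-3.4014250000) / (-1.0119942149)
E_6/E_11 = (-122.4513/36) / (-122.4513/121)
E_6/E_11 = 121/36
E_6/E_11 = 3.3611
(Note: the Z² factors cancel in the ratio.)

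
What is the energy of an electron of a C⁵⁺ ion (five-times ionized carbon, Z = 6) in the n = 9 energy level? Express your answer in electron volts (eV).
-6.05 eV

The energy levels of a hydrogen-like atom are given by:
E_n = -13.6057 Z² / n² eV  (with Z = 6 for C⁵⁺)

For n = 9:
E_9 = -13.6057 × 6² / 9²
E_9 = -13.6057 × 36 / 81
E_9 = -6.05 eV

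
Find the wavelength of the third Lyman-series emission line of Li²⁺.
10.800179 nm

The lines of a series are numbered from the longest wavelength (smallest ΔE) outward; the third line is the transition from n = n_f + 3 to n_f.
The Lyman series has all transitions ending at n_f = 1.

For Li²⁺ (Z = 3), the third line (γ-line) is the jump from n = 4 to n = 1:
E_4 = -13.6057 × 3² / 4² = -7.65320625 eV
E_1 = -13.6057 × 3² / 1² = -122.45130000 eV
ΔE = E_4 - E_1 = 114.79809375 eV

λ = hc/E = 1239.84 eV·nm / 114.79809375 eV
λ = 10.800179 nm

This is the γ-line of the Lyman series in Li²⁺.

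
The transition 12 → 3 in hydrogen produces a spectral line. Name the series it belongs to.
Paschen series

The spectral series in hydrogen are named based on the final (lower) energy level:
- Lyman series: n_final = 1 (ultraviolet)
- Balmer series: n_final = 2 (visible/near-UV)
- Paschen series: n_final = 3 (infrared)
- Brackett series: n_final = 4 (infrared)
- Pfund series: n_final = 5 (far infrared)

Since this transition ends at n = 3, it belongs to the Paschen series.

For reference, this 12 → 3 line has photon energy
ΔE = 13.6057 eV × (1/3² - 1/12²) = 1.4172604 eV,
corresponding to wavelength λ = hc/ΔE = 1239.84 eV·nm / 1.4172604 eV = 874.815 nm in the infrared region.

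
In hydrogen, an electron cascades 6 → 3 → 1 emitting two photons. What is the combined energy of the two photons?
13.227764 eV

The energy levels of hydrogen are E_n = -13.6057 / n² eV.

First transition (6 → 3):
ΔE₁ = |E_3 - E_6|
ΔE₁ = |-1.511744444444 - (-0.377936111111)| = 1.133808333 eV

Second transition (3 → 1):
ΔE₂ = |E_1 - E_3|
ΔE₂ = |-13.605700000000 - (-1.511744444444)| = 12.093955556 eV

Total energy released:
E_total = ΔE₁ + ΔE₂ = 1.133808333 + 12.093955556 = 13.227764 eV

Note: This equals the direct transition 6 → 1: 13.227764 eV ✓
Energy is conserved regardless of the path taken.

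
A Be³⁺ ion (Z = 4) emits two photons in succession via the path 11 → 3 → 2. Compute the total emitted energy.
52.62370 eV

The energy levels of Be³⁺ are E_n = -13.6057 × 4² / n² eV.

First transition (11 → 3):
ΔE₁ = |E_3 - E_11|
ΔE₁ = |-24.18791111111 - (-1.79910082645)| = 22.38881028 eV

Second transition (3 → 2):
ΔE₂ = |E_2 - E_3|
ΔE₂ = |-54.42280000000 - (-24.18791111111)| = 30.23488889 eV

Total energy released:
E_total = ΔE₁ + ΔE₂ = 22.38881028 + 30.23488889 = 52.62370 eV

Note: This equals the direct transition 11 → 2: 52.62370 eV ✓
Energy is conserved regardless of the path taken.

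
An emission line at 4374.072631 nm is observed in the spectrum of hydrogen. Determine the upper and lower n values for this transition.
n = 12 → n = 6

First, find the photon energy from the wavelength (hc = 1239.84 eV·nm):
E = hc/λ = 1239.84 eV·nm / 4374.072631 nm = 0.28345208 eV

The energy levels of hydrogen satisfy E_n = -13.6057 / n² eV, so an emission n_i → n_f releases
ΔE = 13.6057 × (1/n_f² − 1/n_i²) eV.

Setting ΔE equal to the photon energy:
1/n_f² − 1/n_i² = 0.28345208 / 13.6057 = 0.020833333

Since 1/n_i² must be positive, we need 1/n_f² > 0.020833333, i.e. n_f ≤ 6. For each allowed n_f, solve n_i = (1/n_f² − 0.020833333)^(−1/2) and check whether it is a whole number:
  n_f = 1: 1/n_i² = 1.000000000 − 0.020833333 = 0.979166667 → n_i = 1.011  (not an integer) ✗
  n_f = 2: 1/n_i² = 0.250000000 − 0.020833333 = 0.229166667 → n_i = 2.089  (not an integer) ✗
  n_f = 3: 1/n_i² = 0.111111111 − 0.020833333 = 0.090277778 → n_i = 3.328  (not an integer) ✗
  n_f = 4: 1/n_i² = 0.062500000 − 0.020833333 = 0.041666667 → n_i = 4.899  (not an integer) ✗
  n_f = 5: 1/n_i² = 0.040000000 − 0.020833333 = 0.019166667 → n_i = 7.223  (not an integer) ✗
  n_f = 6: 1/n_i² = 0.027777778 − 0.020833333 = 0.006944445 → n_i = 12.000  → integer, n_i = 12 ✓

Only n_f = 6 gives an integer upper level, n_i = 12.

The transition is from n = 12 to n = 6 (emission).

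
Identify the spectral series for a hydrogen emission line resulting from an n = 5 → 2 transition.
Balmer series

The spectral series in hydrogen are named based on the final (lower) energy level:
- Lyman series: n_final = 1 (ultraviolet)
- Balmer series: n_final = 2 (visible/near-UV)
- Paschen series: n_final = 3 (infrared)
- Brackett series: n_final = 4 (infrared)
- Pfund series: n_final = 5 (far infrared)

Since this transition ends at n = 2, it belongs to the Balmer series.

For reference, this 5 → 2 line has photon energy
ΔE = 13.6057 eV × (1/2² - 1/5²) = 2.85719700 eV,
corresponding to wavelength λ = hc/ΔE = 1239.84 eV·nm / 2.85719700 eV = 433.9358 nm in the visible/near-UV region.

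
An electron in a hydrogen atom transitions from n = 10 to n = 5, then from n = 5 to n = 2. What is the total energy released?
3.27 eV

The energy levels of hydrogen are E_n = -13.6057 / n² eV.

First transition (10 → 5):
ΔE₁ = |E_5 - E_10|
ΔE₁ = |-0.54422800 - (-0.13605700)| = 0.40817 eV

Second transition (5 → 2):
ΔE₂ = |E_2 - E_5|
ΔE₂ = |-3.40142500 - (-0.54422800)| = 2.85720 eV

Total energy released:
E_total = ΔE₁ + ΔE₂ = 0.40817 + 2.85720 = 3.27 eV

Note: This equals the direct transition 10 → 2: 3.27 eV ✓
Energy is conserved regardless of the path taken.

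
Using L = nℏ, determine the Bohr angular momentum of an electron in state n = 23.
2.43e-33 J·s (or 23ℏ)

In the Bohr model, angular momentum is quantized:
L = nℏ

where ℏ = h/(2π) = 1.0546e-34 J·s

For n = 23:
L = 23 × 1.0546e-34 J·s
L = 2.43e-33 J·s

This can also be written as L = 23ℏ.
The angular momentum is an integer multiple of the reduced Planck constant.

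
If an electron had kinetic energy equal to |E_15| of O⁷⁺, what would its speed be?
1.167e+06 m/s (or 0.389% of c)

The binding energy at n = 15 for O⁷⁺ is:
E_15 = -13.6057 × 8²/15² = -3.870066 eV
|E_15| = 3.870066 eV

Convert to Joules:
KE = 3.870066 eV × (1.602177 × 10⁻¹⁹ J/eV) = 6.20053e-19 J

Using KE = ½mv²:
v = √(2·KE/m_e)
v = √(2 × 6.20053e-19 J / 9.10938 × 10⁻³¹ kg)
v = 1.167e+06 m/s

This is approximately 0.389% the speed of light.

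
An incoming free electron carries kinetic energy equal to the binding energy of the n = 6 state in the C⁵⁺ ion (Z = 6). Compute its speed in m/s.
2.188e+06 m/s (or 0.72974% of c)

The binding energy at n = 6 for C⁵⁺ is:
E_6 = -13.6057 × 6²/6² = -13.6057000 eV
|E_6| = 13.6057000 eV

Convert to Joules:
KE = 13.6057000 eV × (1.602177 × 10⁻¹⁹ J/eV) = 2.17987e-18 J

Using KE = ½mv²:
v = √(2·KE/m_e)
v = √(2 × 2.17987e-18 J / 9.10938 × 10⁻³¹ kg)
v = 2.188e+06 m/s

This is approximately 0.72974% the speed of light.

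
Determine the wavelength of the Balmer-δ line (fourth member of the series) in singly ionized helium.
102.51733 nm

The lines of a series are numbered from the longest wavelength (smallest ΔE) outward; the fourth line is the transition from n = n_f + 4 to n_f.
The Balmer series has all transitions ending at n_f = 2.

For He⁺ (Z = 2), the fourth line (δ-line) is the jump from n = 6 to n = 2:
E_6 = -13.6057 × 2² / 6² = -1.51174444 eV
E_2 = -13.6057 × 2² / 2² = -13.60570000 eV
ΔE = E_6 - E_2 = 12.09395556 eV

λ = hc/E = 1239.84 eV·nm / 12.09395556 eV
λ = 102.51733 nm

This is the δ-line of the Balmer series in He⁺.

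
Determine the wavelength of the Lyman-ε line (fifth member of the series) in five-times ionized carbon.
2.603615 nm

The lines of a series are numbered from the longest wavelength (smallest ΔE) outward; the fifth line is the transition from n = n_f + 5 to n_f.
The Lyman series has all transitions ending at n_f = 1.

For C⁵⁺ (Z = 6), the fifth line (ε-line) is the jump from n = 6 to n = 1:
E_6 = -13.6057 × 6² / 6² = -13.60570000 eV
E_1 = -13.6057 × 6² / 1² = -489.80520000 eV
ΔE = E_6 - E_1 = 476.19950000 eV

λ = hc/E = 1239.84 eV·nm / 476.19950000 eV
λ = 2.603615 nm

This is the ε-line of the Lyman series in C⁵⁺.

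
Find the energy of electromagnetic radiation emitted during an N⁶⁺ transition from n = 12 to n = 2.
162.04011 eV

The energy levels are E_n = -13.6057 Z² eV / n².

Energy at n = 12: E_12 = -13.6057 × 7² / 12² = -4.62971736 eV
Energy at n = 2: E_2 = -13.6057 × 7² / 2² = -166.66982500 eV

For emission (electron falling to lower state), the photon energy is:
E_photon = E_12 - E_2 = |-4.62971736 - (-166.66982500)|
E_photon = 162.04011 eV

This energy is carried away by the emitted photon.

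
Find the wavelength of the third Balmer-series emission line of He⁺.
108.484 nm

The lines of a series are numbered from the longest wavelength (smallest ΔE) outward; the third line is the transition from n = n_f + 3 to n_f.
The Balmer series has all transitions ending at n_f = 2.

For He⁺ (Z = 2), the third line (γ-line) is the jump from n = 5 to n = 2:
E_5 = -13.6057 × 2² / 5² = -2.176912 eV
E_2 = -13.6057 × 2² / 2² = -13.605700 eV
ΔE = E_5 - E_2 = 11.428788 eV

λ = hc/E = 1239.84 eV·nm / 11.428788 eV
λ = 108.484 nm

This is the γ-line of the Balmer series in He⁺.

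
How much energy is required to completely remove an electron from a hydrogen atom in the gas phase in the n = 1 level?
13.606 eV

The ionization energy is the energy needed to remove the electron completely (n → ∞).

For hydrogen, E_n = -13.6057 eV / n².

At n = 1: E_1 = -13.6057 / 1² = -13.605700 eV
At n = ∞: E_∞ = 0 eV

Ionization energy = E_∞ - E_1 = 0 - (-13.605700) = 13.605700 eV
Ionization energy ≈ 13.606 eV

This is also called the binding energy of the electron in state n = 1.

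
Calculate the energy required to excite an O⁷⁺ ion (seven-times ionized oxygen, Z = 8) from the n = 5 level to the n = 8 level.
21.224892 eV

The energy levels of a hydrogen-like atom are E_n = -13.6057 Z² eV / n².

Energy at n = 5: E_5 = -13.6057 × 8² / 5² = -34.830592000 eV
Energy at n = 8: E_8 = -13.6057 × 8² / 8² = -13.605700000 eV

The excitation energy is the difference:
ΔE = E_8 - E_5
ΔE = -13.605700000 - (-34.830592000)
ΔE = 21.224892 eV

Since this is positive, energy must be absorbed (photon absorption).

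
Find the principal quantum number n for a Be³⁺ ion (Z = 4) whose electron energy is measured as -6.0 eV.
n = 6

The exact energy levels follow E_n = -13.6057 Z² / n² eV with Z = 4.

The measured value (-6.0 eV) is reported to only 2 significant figures, so we must test candidate n values and see which one matches to that precision.

Candidate energies:
  n = 4:  E = -13.6057 × 4² / 4² = -13.60570 eV
  n = 5:  E = -13.6057 × 4² / 5² = -8.70765 eV
  n = 6:  E = -13.6057 × 4² / 6² = -6.04698 eV  ← matches
  n = 7:  E = -13.6057 × 4² / 7² = -4.44268 eV
  n = 8:  E = -13.6057 × 4² / 8² = -3.40143 eV

Checking against the measurement of -6.0 eV (2 sig figs), only n = 6 agrees:
E_6 = -6.04698 eV, which rounds to -6.0 eV ✓

Therefore n = 6.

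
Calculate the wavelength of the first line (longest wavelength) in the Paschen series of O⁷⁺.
29.291 nm

The longest wavelength corresponds to the smallest energy transition in the series.
The Paschen series has all transitions ending at n_f = 3.

For O⁷⁺ (Z = 8), the first line (α-line) is the jump from n = 4 to n = 3:
E_4 = -13.6057 × 8² / 4² = -54.42280 eV
E_3 = -13.6057 × 8² / 3² = -96.75164 eV
ΔE = E_4 - E_3 = 42.32884 eV

λ = hc/E = 1239.84 eV·nm / 42.32884 eV
λ = 29.291 nm

This is the α-line of the Paschen series in O⁷⁺.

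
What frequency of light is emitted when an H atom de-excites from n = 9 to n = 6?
5.077e+13 Hz

First, find the transition energy:
E_9 = -13.6057 / 9² = -0.1679716 eV
E_6 = -13.6057 / 6² = -0.3779361 eV
|ΔE| = |E_6 - E_9| = 0.2099645 eV

Convert to Joules: E = 0.2099645 eV × (1.602177 × 10⁻¹⁹ J/eV) = 3.36400e-20 J

Using E = hf:
f = E/h = 3.36400e-20 J / (6.62607 × 10⁻³⁴ J·s)
f = 5.077e+13 Hz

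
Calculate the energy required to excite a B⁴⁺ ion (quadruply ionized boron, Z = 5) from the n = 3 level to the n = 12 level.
35.43 eV

The energy levels of a hydrogen-like atom are E_n = -13.6057 Z² eV / n².

Energy at n = 3: E_3 = -13.6057 × 5² / 3² = -37.79361 eV
Energy at n = 12: E_12 = -13.6057 × 5² / 12² = -2.36210 eV

The excitation energy is the difference:
ΔE = E_12 - E_3
ΔE = -2.36210 - (-37.79361)
ΔE = 35.43 eV

Since this is positive, energy must be absorbed (photon absorption).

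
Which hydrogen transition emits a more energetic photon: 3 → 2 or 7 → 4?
3 → 2

Calculate the energy for each transition:

Transition 3 → 2:
ΔE₁ = |E_2 - E_3| = |-13.6057/2² - (-13.6057/3²)|
ΔE₁ = |-3.401425000000 - (-1.511744444444)| = 1.889680556 eV

Transition 7 → 4:
ΔE₂ = |E_4 - E_7| = |-13.6057/4² - (-13.6057/7²)|
ΔE₂ = |-0.850356250000 - (-0.277667346939)| = 0.572688903 eV

Since 1.889680556 eV > 0.572688903 eV, the transition 3 → 2 emits the more energetic photon.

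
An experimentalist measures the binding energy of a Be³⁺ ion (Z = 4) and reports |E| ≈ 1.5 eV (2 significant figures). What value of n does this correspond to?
n = 12

The exact energy levels follow E_n = -13.6057 Z² / n² eV with Z = 4.

The measured value (-1.5 eV) is reported to only 2 significant figures, so we must test candidate n values and see which one matches to that precision.

Candidate energies:
  n = 10:  E = -13.6057 × 4² / 10² = -2.17691 eV
  n = 11:  E = -13.6057 × 4² / 11² = -1.79910 eV
  n = 12:  E = -13.6057 × 4² / 12² = -1.51174 eV  ← matches
  n = 13:  E = -13.6057 × 4² / 13² = -1.28811 eV
  n = 14:  E = -13.6057 × 4² / 14² = -1.11067 eV

Checking against the measurement of -1.5 eV (2 sig figs), only n = 12 agrees:
E_12 = -1.51174 eV, which rounds to -1.5 eV ✓

Therefore n = 12.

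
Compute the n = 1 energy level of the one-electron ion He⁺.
-54.42 eV

For hydrogen-like ions, the energy levels scale with Z²:
E_n = -13.6057 Z² / n² eV

For He⁺ (Z = 2) at n = 1:
E_1 = -13.6057 × 2² / 1²
E_1 = -13.6057 × 4 / 1
E_1 = -54.4228 / 1
E_1 = -54.42 eV

The energy is 4 times more negative than hydrogen at the same n due to the stronger nuclear charge.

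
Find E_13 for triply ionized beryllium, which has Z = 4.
-1.2881 eV

For hydrogen-like ions, the energy levels scale with Z²:
E_n = -13.6057 Z² / n² eV

For Be³⁺ (Z = 4) at n = 13:
E_13 = -13.6057 × 4² / 13²
E_13 = -13.6057 × 16 / 169
E_13 = -217.6912 / 169
E_13 = -1.2881 eV

The energy is 16 times more negative than hydrogen at the same n due to the stronger nuclear charge.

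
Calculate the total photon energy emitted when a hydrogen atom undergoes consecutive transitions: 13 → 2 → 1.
13.525 eV

The energy levels of hydrogen are E_n = -13.6057 / n² eV.

First transition (13 → 2):
ΔE₁ = |E_2 - E_13|
ΔE₁ = |-3.401425000 - (-0.080507101)| = 3.320918 eV

Second transition (2 → 1):
ΔE₂ = |E_1 - E_2|
ΔE₂ = |-13.605700000 - (-3.401425000)| = 10.204275 eV

Total energy released:
E_total = ΔE₁ + ΔE₂ = 3.320918 + 10.204275 = 13.525 eV

Note: This equals the direct transition 13 → 1: 13.525 eV ✓
Energy is conserved regardless of the path taken.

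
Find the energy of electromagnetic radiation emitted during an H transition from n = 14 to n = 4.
0.78 eV

The energy levels are E_n = -13.6057 eV / n².

Energy at n = 14: E_14 = -13.6057 / 14² = -0.06942 eV
Energy at n = 4: E_4 = -13.6057 / 4² = -0.85036 eV

For emission (electron falling to lower state), the photon energy is:
E_photon = E_14 - E_4 = |-0.06942 - (-0.85036)|
E_photon = 0.78 eV

This energy is carried away by the emitted photon.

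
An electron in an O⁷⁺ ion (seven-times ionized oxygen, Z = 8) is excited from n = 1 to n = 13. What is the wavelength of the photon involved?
1.432327 nm

First, find the transition energy using E_n = -13.6057 Z² / n² eV:
E_1 = -13.6057 × 8² / 1² = -870.76480000 eV
E_13 = -13.6057 × 8² / 13² = -5.15245444 eV

Photon energy: |ΔE| = |E_13 - E_1| = 865.61234556 eV

Convert to wavelength using E = hc/λ with hc = 1239.84 eV·nm:
λ = hc/E = 1239.84 eV·nm / 865.61234556 eV
λ = 1.432327 nm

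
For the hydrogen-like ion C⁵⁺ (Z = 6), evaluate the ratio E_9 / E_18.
4.00000

Using E_n = -13.6057 Z² / n² eV with Z = 6:

E_9 = -13.6057 × 6² / 9² = -489.8052 / 81 = -6.04697777778 eV
E_18 = -13.6057 × 6² / 18² = -489.8052 / 324 = -1.51174444444 eV

The ratio is:
E_9/E_18 = (-6.04697777778) / (-1.51174444444)
E_9/E_18 = (-489.8052/81) / (-489.8052/324)
E_9/E_18 = 324/81
E_9/E_18 = 4.00000
(Note: the Z² factors cancel in the ratio.)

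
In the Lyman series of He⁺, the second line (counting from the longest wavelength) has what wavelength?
25.63 nm

The lines of a series are numbered from the longest wavelength (smallest ΔE) outward; the second line is the transition from n = n_f + 2 to n_f.
The Lyman series has all transitions ending at n_f = 1.

For He⁺ (Z = 2), the second line (β-line) is the jump from n = 3 to n = 1:
E_3 = -13.6057 × 2² / 3² = -6.0470 eV
E_1 = -13.6057 × 2² / 1² = -54.4228 eV
ΔE = E_3 - E_1 = 48.3758 eV

λ = hc/E = 1239.84 eV·nm / 48.3758 eV
λ = 25.63 nm

This is the β-line of the Lyman series in He⁺.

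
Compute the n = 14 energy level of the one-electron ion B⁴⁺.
-1.74 eV

For hydrogen-like ions, the energy levels scale with Z²:
E_n = -13.6057 Z² / n² eV

For B⁴⁺ (Z = 5) at n = 14:
E_14 = -13.6057 × 5² / 14²
E_14 = -13.6057 × 25 / 196
E_14 = -340.1425 / 196
E_14 = -1.74 eV

The energy is 25 times more negative than hydrogen at the same n due to the stronger nuclear charge.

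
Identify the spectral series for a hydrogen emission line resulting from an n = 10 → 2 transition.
Balmer series

The spectral series in hydrogen are named based on the final (lower) energy level:
- Lyman series: n_final = 1 (ultraviolet)
- Balmer series: n_final = 2 (visible/near-UV)
- Paschen series: n_final = 3 (infrared)
- Brackett series: n_final = 4 (infrared)
- Pfund series: n_final = 5 (far infrared)

Since this transition ends at n = 2, it belongs to the Balmer series.

For reference, this 10 → 2 line has photon energy
ΔE = 13.6057 eV × (1/2² - 1/10²) = 3.26536800 eV,
corresponding to wavelength λ = hc/ΔE = 1239.84 eV·nm / 3.26536800 eV = 379.6938 nm in the visible/near-UV region.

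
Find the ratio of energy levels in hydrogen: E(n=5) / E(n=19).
14.4400

Using E_n = -13.6057 Z² / n² eV with Z = 1:

E_5 = -13.6057 / 5² = -13.6057 / 25 = -0.5442280000 eV
E_19 = -13.6057 / 19² = -13.6057 / 361 = -0.0376889197 eV

The ratio is:
E_5/E_19 = (-0.5442280000) / (-0.0376889197)
E_5/E_19 = (-13.6057/25) / (-13.6057/361)
E_5/E_19 = 361/25
E_5/E_19 = 14.4400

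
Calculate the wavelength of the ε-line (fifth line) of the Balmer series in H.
396.906591 nm

The lines of a series are numbered from the longest wavelength (smallest ΔE) outward; the fifth line is the transition from n = n_f + 5 to n_f.
The Balmer series has all transitions ending at n_f = 2.

For H, the fifth line (ε-line) is the jump from n = 7 to n = 2:
E_7 = -13.6057 / 7² = -0.2776673469 eV
E_2 = -13.6057 / 2² = -3.4014250000 eV
ΔE = E_7 - E_2 = 3.1237576531 eV

λ = hc/E = 1239.84 eV·nm / 3.1237576531 eV
λ = 396.906591 nm

This is the ε-line of the Balmer series in H.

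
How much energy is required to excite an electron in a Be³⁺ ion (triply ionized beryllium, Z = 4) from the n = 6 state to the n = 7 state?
1.604 eV

The energy levels of a hydrogen-like atom are E_n = -13.6057 Z² eV / n².

Energy at n = 6: E_6 = -13.6057 × 4² / 6² = -6.046978 eV
Energy at n = 7: E_7 = -13.6057 × 4² / 7² = -4.442678 eV

The excitation energy is the difference:
ΔE = E_7 - E_6
ΔE = -4.442678 - (-6.046978)
ΔE = 1.604 eV

Since this is positive, energy must be absorbed (photon absorption).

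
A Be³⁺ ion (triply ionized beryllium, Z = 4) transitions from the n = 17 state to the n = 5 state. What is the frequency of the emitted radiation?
1.92336e+15 Hz

First, find the transition energy:
E_17 = -13.6057 × 4² / 17² = -0.75325675 eV
E_5 = -13.6057 × 4² / 5² = -8.70764800 eV
|ΔE| = |E_5 - E_17| = 7.95439125 eV

Convert to Joules: E = 7.95439125 eV × (1.602177 × 10⁻¹⁹ J/eV) = 1.2744343e-18 J

Using E = hf:
f = E/h = 1.2744343e-18 J / (6.62607 × 10⁻³⁴ J·s)
f = 1.92336e+15 Hz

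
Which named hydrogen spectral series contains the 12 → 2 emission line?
Balmer series

The spectral series in hydrogen are named based on the final (lower) energy level:
- Lyman series: n_final = 1 (ultraviolet)
- Balmer series: n_final = 2 (visible/near-UV)
- Paschen series: n_final = 3 (infrared)
- Brackett series: n_final = 4 (infrared)
- Pfund series: n_final = 5 (far infrared)

Since this transition ends at n = 2, it belongs to the Balmer series.

For reference, this 12 → 2 line has photon energy
ΔE = 13.6057 eV × (1/2² - 1/12²) = 3.306941 eV,
corresponding to wavelength λ = hc/ΔE = 1239.84 eV·nm / 3.306941 eV = 374.92 nm in the visible/near-UV region.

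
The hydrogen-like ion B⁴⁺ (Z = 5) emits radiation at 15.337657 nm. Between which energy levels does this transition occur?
n = 9 → n = 2

First, find the photon energy from the wavelength (hc = 1239.84 eV·nm):
E = hc/λ = 1239.84 eV·nm / 15.337657 nm = 80.836336 eV

The energy levels of B⁴⁺ satisfy E_n = -13.6057 × 5² / n² eV, so an emission n_i → n_f releases
ΔE = 13.6057 × 5² × (1/n_f² − 1/n_i²) eV.

Setting ΔE equal to the photon energy:
1/n_f² − 1/n_i² = 80.836336 / (13.6057 × 5²) = 0.23765432

Since 1/n_i² must be positive, we need 1/n_f² > 0.23765432, i.e. n_f ≤ 2. For each allowed n_f, solve n_i = (1/n_f² − 0.23765432)^(−1/2) and check whether it is a whole number:
  n_f = 1: 1/n_i² = 1.00000000 − 0.23765432 = 0.76234568 → n_i = 1.145  (not an integer) ✗
  n_f = 2: 1/n_i² = 0.25000000 − 0.23765432 = 0.01234568 → n_i = 9.000  → integer, n_i = 9 ✓

Only n_f = 2 gives an integer upper level, n_i = 9.

The transition is from n = 9 to n = 2 (emission).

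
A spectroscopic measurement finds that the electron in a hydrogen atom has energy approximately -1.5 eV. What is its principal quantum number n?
n = 3

The exact energy levels follow E_n = -13.6057 eV / n².

The measured value (-1.5 eV) is reported to only 2 significant figures, so we must test candidate n values and see which one matches to that precision.

Candidate energies:
  n = 1:  E = -13.6057/1² = -13.60570 eV
  n = 2:  E = -13.6057/2² = -3.40143 eV
  n = 3:  E = -13.6057/3² = -1.51174 eV  ← matches
  n = 4:  E = -13.6057/4² = -0.85036 eV
  n = 5:  E = -13.6057/5² = -0.54423 eV

Checking against the measurement of -1.5 eV (2 sig figs), only n = 3 agrees:
E_3 = -1.51174 eV, which rounds to -1.5 eV ✓

Therefore n = 3.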